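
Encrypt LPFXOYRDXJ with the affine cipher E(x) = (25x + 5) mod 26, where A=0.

UQAIRHOCIW

L(11): 25·11+5=280≡20 → U
P(15): 25·15+5=380≡16 → Q
F(5): 25·5+5=130≡0 → A
X(23): 25·23+5=580≡8 → I
O(14): 25·14+5=355≡17 → R
Y(24): 25·24+5=605≡7 → H
R(17): 25·17+5=430≡14 → O
D(3): 25·3+5=80≡2 → C
X(23): 25·23+5=580≡8 → I
J(9): 25·9+5=230≡22 → W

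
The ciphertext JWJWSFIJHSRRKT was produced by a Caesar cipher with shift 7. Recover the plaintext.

J(9): 9−7=2 → C
W(22): 22−7=15 → P
J(9): 9−7=2 → C
W(22): 22−7=15 → P
S(18): 18−7=11 → L
F(5): 5−7=-2≡24 → Y
I(8): 8−7=1 → B
J(9): 9−7=2 → C
H(7): 7−7=0 → A
S(18): 18−7=11 → L
R(17): 17−7=10 → K
R(17): 17−7=10 → K
K(10): 10−7=3 → D
T(19): 19−7=12 → M

CPCPLYBCALKKDM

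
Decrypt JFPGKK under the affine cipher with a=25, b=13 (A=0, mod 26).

The inverse of 25 mod 26 is 25, since 25·25=625≡1. Apply D(y)=25·(y−13) mod 26:
J(9): 25·(9−13)=-100≡4 → E
F(5): 25·(5−13)=-200≡8 → I
P(15): 25·(15−13)=50≡24 → Y
G(6): 25·(6−13)=-175≡7 → H
K(10): 25·(10−13)=-75≡3 → D
K(10): 25·(10−13)=-75≡3 → D

EIYHDD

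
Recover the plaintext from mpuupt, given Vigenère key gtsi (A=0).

Repeat the key across the ciphertext: gtsigt
m(12)−g(6): 6 → g
p(15)−t(19): -4≡22 → w
u(20)−s(18): 2 → c
u(20)−i(8): 12 → m
p(15)−g(6): 9 → j
t(19)−t(19): 0 → a

gwcmja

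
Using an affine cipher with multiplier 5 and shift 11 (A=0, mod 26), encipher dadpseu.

d(3): 5·3+11=26≡0 → a
a(0): 5·0+11=11 → l
d(3): 5·3+11=26≡0 → a
p(15): 5·15+11=86≡8 → i
s(18): 5·18+11=101≡23 → x
e(4): 5·4+11=31≡5 → f
u(20): 5·20+11=111≡7 → h

alaixfh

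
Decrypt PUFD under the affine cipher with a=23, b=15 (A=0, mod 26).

AHME

The inverse of 23 mod 26 is 17, since 23·17=391≡1. Apply D(y)=17·(y−15) mod 26:
P(15): 17·(15−15)=0 → A
U(20): 17·(20−15)=85≡7 → H
F(5): 17·(5−15)=-170≡12 → M
D(3): 17·(3−15)=-204≡4 → E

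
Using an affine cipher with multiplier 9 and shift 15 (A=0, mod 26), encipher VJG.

V(21): 9·21+15=204≡22 → W
J(9): 9·9+15=96≡18 → S
G(6): 9·6+15=69≡17 → R

WSR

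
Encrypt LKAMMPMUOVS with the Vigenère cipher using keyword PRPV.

Repeat the key across the message: PRPVPRPVPRP
L(11)+P(15): 26≡0 → A
K(10)+R(17): 27≡1 → B
A(0)+P(15): 15 → P
M(12)+V(21): 33≡7 → H
M(12)+P(15): 27≡1 → B
P(15)+R(17): 32≡6 → G
M(12)+P(15): 27≡1 → B
U(20)+V(21): 41≡15 → P
O(14)+P(15): 29≡3 → D
V(21)+R(17): 38≡12 → M
S(18)+P(15): 33≡7 → H

ABPHBGBPDMH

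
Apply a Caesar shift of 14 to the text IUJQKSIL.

WIXEYGWZ

I(8): 8+14=22 → W
U(20): 20+14=34≡8 → I
J(9): 9+14=23 → X
Q(16): 16+14=30≡4 → E
K(10): 10+14=24 → Y
S(18): 18+14=32≡6 → G
I(8): 8+14=22 → W
L(11): 11+14=25 → Z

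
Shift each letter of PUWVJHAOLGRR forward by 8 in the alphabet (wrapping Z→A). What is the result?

XCEDRPIWTOZZ

P(15): 15+8=23 → X
U(20): 20+8=28≡2 → C
W(22): 22+8=30≡4 → E
V(21): 21+8=29≡3 → D
J(9): 9+8=17 → R
H(7): 7+8=15 → P
A(0): 0+8=8 → I
O(14): 14+8=22 → W
L(11): 11+8=19 → T
G(6): 6+8=14 → O
R(17): 17+8=25 → Z
R(17): 17+8=25 → Z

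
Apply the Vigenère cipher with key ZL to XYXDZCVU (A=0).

Repeat the key across the message: ZLZLZLZL
X(23)+Z(25): 48≡22 → W
Y(24)+L(11): 35≡9 → J
X(23)+Z(25): 48≡22 → W
D(3)+L(11): 14 → O
Z(25)+Z(25): 50≡24 → Y
C(2)+L(11): 13 → N
V(21)+Z(25): 46≡20 → U
U(20)+L(11): 31≡5 → F

WJWOYNUF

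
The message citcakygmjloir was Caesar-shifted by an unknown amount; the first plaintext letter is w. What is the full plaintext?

From the crib: c(2)−w(22)=-20≡6, so the shift is 6.
Subtract 6 from each ciphertext letter:
c(2): 2−6=-4≡22 → w
i(8): 8−6=2 → c
t(19): 19−6=13 → n
c(2): 2−6=-4≡22 → w
a(0): 0−6=-6≡20 → u
k(10): 10−6=4 → e
y(24): 24−6=18 → s
g(6): 6−6=0 → a
m(12): 12−6=6 → g
j(9): 9−6=3 → d
l(11): 11−6=5 → f
o(14): 14−6=8 → i
i(8): 8−6=2 → c
r(17): 17−6=11 → l

wcnwuesagdficl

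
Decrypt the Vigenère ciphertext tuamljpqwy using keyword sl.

bjibtyxfen

Repeat the key across the ciphertext: slslslslsl
t(19)−s(18): 1 → b
u(20)−l(11): 9 → j
a(0)−s(18): -18≡8 → i
m(12)−l(11): 1 → b
l(11)−s(18): -7≡19 → t
j(9)−l(11): -2≡24 → y
p(15)−s(18): -3≡23 → x
q(16)−l(11): 5 → f
w(22)−s(18): 4 → e
y(24)−l(11): 13 → n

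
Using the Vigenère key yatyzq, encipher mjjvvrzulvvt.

Repeat the key across the message: yatyzqyatyzq
m(12)+y(24): 36≡10 → k
j(9)+a(0): 9 → j
j(9)+t(19): 28≡2 → c
v(21)+y(24): 45≡19 → t
v(21)+z(25): 46≡20 → u
r(17)+q(16): 33≡7 → h
z(25)+y(24): 49≡23 → x
u(20)+a(0): 20 → u
l(11)+t(19): 30≡4 → e
v(21)+y(24): 45≡19 → t
v(21)+z(25): 46≡20 → u
t(19)+q(16): 35≡9 → j

kjctuhxuetuj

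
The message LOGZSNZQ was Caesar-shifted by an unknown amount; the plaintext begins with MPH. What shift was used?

From the crib: L(11)−M(12)=-1≡25, so the shift is 25.

25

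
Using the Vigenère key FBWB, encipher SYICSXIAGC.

XZEDXYEBLD

Repeat the key across the message: FBWBFBWBFB
S(18)+F(5): 23 → X
Y(24)+B(1): 25 → Z
I(8)+W(22): 30≡4 → E
C(2)+B(1): 3 → D
S(18)+F(5): 23 → X
X(23)+B(1): 24 → Y
I(8)+W(22): 30≡4 → E
A(0)+B(1): 1 → B
G(6)+F(5): 11 → L
C(2)+B(1): 3 → D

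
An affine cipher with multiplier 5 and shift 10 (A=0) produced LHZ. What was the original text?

VPD

The inverse of 5 mod 26 is 21, since 5·21=105≡1. Apply D(y)=21·(y−10) mod 26:
L(11): 21·(11−10)=21 → V
H(7): 21·(7−10)=-63≡15 → P
Z(25): 21·(25−10)=315≡3 → D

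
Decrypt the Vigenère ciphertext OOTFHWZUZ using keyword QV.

YTDKRBJZJ

Repeat the key across the ciphertext: QVQVQVQVQ
O(14)−Q(16): -2≡24 → Y
O(14)−V(21): -7≡19 → T
T(19)−Q(16): 3 → D
F(5)−V(21): -16≡10 → K
H(7)−Q(16): -9≡17 → R
W(22)−V(21): 1 → B
Z(25)−Q(16): 9 → J
U(20)−V(21): -1≡25 → Z
Z(25)−Q(16): 9 → J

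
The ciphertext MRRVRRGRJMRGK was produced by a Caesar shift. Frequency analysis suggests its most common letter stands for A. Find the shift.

The most frequent ciphertext letter is R (appears 6 times).
R is position 17; A is position 0.
Shift = 17.

17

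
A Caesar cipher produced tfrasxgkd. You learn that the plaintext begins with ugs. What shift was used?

25

From the crib: t(19)−u(20)=-1≡25, so the shift is 25.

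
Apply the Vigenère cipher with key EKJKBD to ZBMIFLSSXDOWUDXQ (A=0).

Repeat the key across the message: EKJKBDEKJKBDEKJK
Z(25)+E(4): 29≡3 → D
B(1)+K(10): 11 → L
M(12)+J(9): 21 → V
I(8)+K(10): 18 → S
F(5)+B(1): 6 → G
L(11)+D(3): 14 → O
S(18)+E(4): 22 → W
S(18)+K(10): 28≡2 → C
X(23)+J(9): 32≡6 → G
D(3)+K(10): 13 → N
O(14)+B(1): 15 → P
W(22)+D(3): 25 → Z
U(20)+E(4): 24 → Y
D(3)+K(10): 13 → N
X(23)+J(9): 32≡6 → G
Q(16)+K(10): 26≡0 → A

DLVSGOWCGNPZYNGA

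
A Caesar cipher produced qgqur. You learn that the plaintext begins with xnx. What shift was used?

From the crib: q(16)−x(23)=-7≡19, so the shift is 19.

19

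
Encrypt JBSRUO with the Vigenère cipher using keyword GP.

Repeat the key across the message: GPGPGP
J(9)+G(6): 15 → P
B(1)+P(15): 16 → Q
S(18)+G(6): 24 → Y
R(17)+P(15): 32≡6 → G
U(20)+G(6): 26≡0 → A
O(14)+P(15): 29≡3 → D

PQYGAD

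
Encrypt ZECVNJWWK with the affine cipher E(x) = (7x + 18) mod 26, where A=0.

LUGJFDQQK

Z(25): 7·25+18=193≡11 → L
E(4): 7·4+18=46≡20 → U
C(2): 7·2+18=32≡6 → G
V(21): 7·21+18=165≡9 → J
N(13): 7·13+18=109≡5 → F
J(9): 7·9+18=81≡3 → D
W(22): 7·22+18=172≡16 → Q
W(22): 7·22+18=172≡16 → Q
K(10): 7·10+18=88≡10 → K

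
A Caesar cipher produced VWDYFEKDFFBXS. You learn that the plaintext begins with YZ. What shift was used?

From the crib: V(21)−Y(24)=-3≡23, so the shift is 23.

23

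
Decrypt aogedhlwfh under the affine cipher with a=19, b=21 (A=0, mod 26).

The inverse of 19 mod 26 is 11, since 19·11=209≡1. Apply D(y)=11·(y−21) mod 26:
a(0): 11·(0−21)=-231≡3 → d
o(14): 11·(14−21)=-77≡1 → b
g(6): 11·(6−21)=-165≡17 → r
e(4): 11·(4−21)=-187≡21 → v
d(3): 11·(3−21)=-198≡10 → k
h(7): 11·(7−21)=-154≡2 → c
l(11): 11·(11−21)=-110≡20 → u
w(22): 11·(22−21)=11 → l
f(5): 11·(5−21)=-176≡6 → g
h(7): 11·(7−21)=-154≡2 → c

dbrvkculgc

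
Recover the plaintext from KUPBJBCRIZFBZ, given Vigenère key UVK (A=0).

QZFHORIWYFKRF

Repeat the key across the ciphertext: UVKUVKUVKUVKU
K(10)−U(20): -10≡16 → Q
U(20)−V(21): -1≡25 → Z
P(15)−K(10): 5 → F
B(1)−U(20): -19≡7 → H
J(9)−V(21): -12≡14 → O
B(1)−K(10): -9≡17 → R
C(2)−U(20): -18≡8 → I
R(17)−V(21): -4≡22 → W
I(8)−K(10): -2≡24 → Y
Z(25)−U(20): 5 → F
F(5)−V(21): -16≡10 → K
B(1)−K(10): -9≡17 → R
Z(25)−U(20): 5 → F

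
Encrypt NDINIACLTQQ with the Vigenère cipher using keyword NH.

Repeat the key across the message: NHNHNHNHNHN
N(13)+N(13): 26≡0 → A
D(3)+H(7): 10 → K
I(8)+N(13): 21 → V
N(13)+H(7): 20 → U
I(8)+N(13): 21 → V
A(0)+H(7): 7 → H
C(2)+N(13): 15 → P
L(11)+H(7): 18 → S
T(19)+N(13): 32≡6 → G
Q(16)+H(7): 23 → X
Q(16)+N(13): 29≡3 → D

AKVUVHPSGXD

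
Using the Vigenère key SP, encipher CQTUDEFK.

Repeat the key across the message: SPSPSPSP
C(2)+S(18): 20 → U
Q(16)+P(15): 31≡5 → F
T(19)+S(18): 37≡11 → L
U(20)+P(15): 35≡9 → J
D(3)+S(18): 21 → V
E(4)+P(15): 19 → T
F(5)+S(18): 23 → X
K(10)+P(15): 25 → Z

UFLJVTXZ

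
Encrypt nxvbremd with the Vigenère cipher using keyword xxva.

kuqbobhd

Repeat the key across the message: xxvaxxva
n(13)+x(23): 36≡10 → k
x(23)+x(23): 46≡20 → u
v(21)+v(21): 42≡16 → q
b(1)+a(0): 1 → b
r(17)+x(23): 40≡14 → o
e(4)+x(23): 27≡1 → b
m(12)+v(21): 33≡7 → h
d(3)+a(0): 3 → d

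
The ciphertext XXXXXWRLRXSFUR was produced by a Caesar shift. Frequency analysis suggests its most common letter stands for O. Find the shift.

9

The most frequent ciphertext letter is X (appears 6 times).
X is position 23; O is position 14.
Shift = 9.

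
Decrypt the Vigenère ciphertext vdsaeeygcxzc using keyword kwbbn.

lhrzrucfbkpg

Repeat the key across the ciphertext: kwbbnkwbbnkw
v(21)−k(10): 11 → l
d(3)−w(22): -19≡7 → h
s(18)−b(1): 17 → r
a(0)−b(1): -1≡25 → z
e(4)−n(13): -9≡17 → r
e(4)−k(10): -6≡20 → u
y(24)−w(22): 2 → c
g(6)−b(1): 5 → f
c(2)−b(1): 1 → b
x(23)−n(13): 10 → k
z(25)−k(10): 15 → p
c(2)−w(22): -20≡6 → g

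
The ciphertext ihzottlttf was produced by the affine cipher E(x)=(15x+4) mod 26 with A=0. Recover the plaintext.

The inverse of 15 mod 26 is 7, since 15·7=105≡1. Apply D(y)=7·(y−4) mod 26:
i(8): 7·(8−4)=28≡2 → c
h(7): 7·(7−4)=21 → v
z(25): 7·(25−4)=147≡17 → r
o(14): 7·(14−4)=70≡18 → s
t(19): 7·(19−4)=105≡1 → b
t(19): 7·(19−4)=105≡1 → b
l(11): 7·(11−4)=49≡23 → x
t(19): 7·(19−4)=105≡1 → b
t(19): 7·(19−4)=105≡1 → b
f(5): 7·(5−4)=7 → h

cvrsbbxbbh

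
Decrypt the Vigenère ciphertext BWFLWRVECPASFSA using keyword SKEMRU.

Repeat the key across the ciphertext: SKEMRUSKEMRUSKE
B(1)−S(18): -17≡9 → J
W(22)−K(10): 12 → M
F(5)−E(4): 1 → B
L(11)−M(12): -1≡25 → Z
W(22)−R(17): 5 → F
R(17)−U(20): -3≡23 → X
V(21)−S(18): 3 → D
E(4)−K(10): -6≡20 → U
C(2)−E(4): -2≡24 → Y
P(15)−M(12): 3 → D
A(0)−R(17): -17≡9 → J
S(18)−U(20): -2≡24 → Y
F(5)−S(18): -13≡13 → N
S(18)−K(10): 8 → I
A(0)−E(4): -4≡22 → W

JMBZFXDUYDJYNIW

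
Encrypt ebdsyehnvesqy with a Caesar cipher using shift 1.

e(4): 4+1=5 → f
b(1): 1+1=2 → c
d(3): 3+1=4 → e
s(18): 18+1=19 → t
y(24): 24+1=25 → z
e(4): 4+1=5 → f
h(7): 7+1=8 → i
n(13): 13+1=14 → o
v(21): 21+1=22 → w
e(4): 4+1=5 → f
s(18): 18+1=19 → t
q(16): 16+1=17 → r
y(24): 24+1=25 → z

fcetzfiowftrz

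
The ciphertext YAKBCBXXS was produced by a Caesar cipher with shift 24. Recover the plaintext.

ACMDEDZZU

Y(24): 24−24=0 → A
A(0): 0−24=-24≡2 → C
K(10): 10−24=-14≡12 → M
B(1): 1−24=-23≡3 → D
C(2): 2−24=-22≡4 → E
B(1): 1−24=-23≡3 → D
X(23): 23−24=-1≡25 → Z
X(23): 23−24=-1≡25 → Z
S(18): 18−24=-6≡20 → U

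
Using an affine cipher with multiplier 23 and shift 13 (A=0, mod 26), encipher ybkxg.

y(24): 23·24+13=565≡19 → t
b(1): 23·1+13=36≡10 → k
k(10): 23·10+13=243≡9 → j
x(23): 23·23+13=542≡22 → w
g(6): 23·6+13=151≡21 → v

tkjwv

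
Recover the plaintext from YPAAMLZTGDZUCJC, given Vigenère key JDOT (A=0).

PMMHDILAXALBTGO

Repeat the key across the ciphertext: JDOTJDOTJDOTJDO
Y(24)−J(9): 15 → P
P(15)−D(3): 12 → M
A(0)−O(14): -14≡12 → M
A(0)−T(19): -19≡7 → H
M(12)−J(9): 3 → D
L(11)−D(3): 8 → I
Z(25)−O(14): 11 → L
T(19)−T(19): 0 → A
G(6)−J(9): -3≡23 → X
D(3)−D(3): 0 → A
Z(25)−O(14): 11 → L
U(20)−T(19): 1 → B
C(2)−J(9): -7≡19 → T
J(9)−D(3): 6 → G
C(2)−O(14): -12≡14 → O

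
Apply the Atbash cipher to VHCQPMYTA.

ESXJKNBGZ

V(21) → E(4)
H(7) → S(18)
C(2) → X(23)
Q(16) → J(9)
P(15) → K(10)
M(12) → N(13)
Y(24) → B(1)
T(19) → G(6)
A(0) → Z(25)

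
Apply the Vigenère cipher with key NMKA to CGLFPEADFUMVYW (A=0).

Repeat the key across the message: NMKANMKANMKANM
C(2)+N(13): 15 → P
G(6)+M(12): 18 → S
L(11)+K(10): 21 → V
F(5)+A(0): 5 → F
P(15)+N(13): 28≡2 → C
E(4)+M(12): 16 → Q
A(0)+K(10): 10 → K
D(3)+A(0): 3 → D
F(5)+N(13): 18 → S
U(20)+M(12): 32≡6 → G
M(12)+K(10): 22 → W
V(21)+A(0): 21 → V
Y(24)+N(13): 37≡11 → L
W(22)+M(12): 34≡8 → I

PSVFCQKDSGWVLI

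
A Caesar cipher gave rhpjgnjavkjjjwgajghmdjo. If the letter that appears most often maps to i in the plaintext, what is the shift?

The most frequent ciphertext letter is j (appears 7 times).
j is position 9; i is position 8.
Shift = 1.

1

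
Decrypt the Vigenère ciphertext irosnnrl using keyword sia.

Repeat the key across the ciphertext: siasiasi
i(8)−s(18): -10≡16 → q
r(17)−i(8): 9 → j
o(14)−a(0): 14 → o
s(18)−s(18): 0 → a
n(13)−i(8): 5 → f
n(13)−a(0): 13 → n
r(17)−s(18): -1≡25 → z
l(11)−i(8): 3 → d

qjoafnzd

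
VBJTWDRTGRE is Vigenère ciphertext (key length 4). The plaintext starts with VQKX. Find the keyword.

ALZW

Subtract each crib letter from the matching ciphertext letter (mod 26):
V(21)−V(21)=0 → A
B(1)−Q(16)=-15≡11 → L
J(9)−K(10)=-1≡25 → Z
T(19)−X(23)=-4≡22 → W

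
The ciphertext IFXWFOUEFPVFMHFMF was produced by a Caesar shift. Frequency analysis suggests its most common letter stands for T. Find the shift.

12

The most frequent ciphertext letter is F (appears 6 times).
F is position 5; T is position 19.
Shift = -14≡12.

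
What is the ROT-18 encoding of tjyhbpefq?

lbqzthwxi

t(19): 19+18=37≡11 → l
j(9): 9+18=27≡1 → b
y(24): 24+18=42≡16 → q
h(7): 7+18=25 → z
b(1): 1+18=19 → t
p(15): 15+18=33≡7 → h
e(4): 4+18=22 → w
f(5): 5+18=23 → x
q(16): 16+18=34≡8 → i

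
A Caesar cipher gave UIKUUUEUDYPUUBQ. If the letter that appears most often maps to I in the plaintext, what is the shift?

12

The most frequent ciphertext letter is U (appears 7 times).
U is position 20; I is position 8.
Shift = 12.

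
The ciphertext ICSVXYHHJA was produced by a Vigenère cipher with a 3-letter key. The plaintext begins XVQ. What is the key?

Subtract each crib letter from the matching ciphertext letter (mod 26):
I(8)−X(23)=-15≡11 → L
C(2)−V(21)=-19≡7 → H
S(18)−Q(16)=2 → C

LHC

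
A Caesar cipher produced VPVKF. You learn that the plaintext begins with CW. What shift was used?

19

From the crib: V(21)−C(2)=19, so the shift is 19.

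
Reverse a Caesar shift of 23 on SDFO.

S(18): 18−23=-5≡21 → V
D(3): 3−23=-20≡6 → G
F(5): 5−23=-18≡8 → I
O(14): 14−23=-9≡17 → R

VGIR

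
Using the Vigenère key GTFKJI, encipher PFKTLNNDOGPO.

Repeat the key across the message: GTFKJIGTFKJI
P(15)+G(6): 21 → V
F(5)+T(19): 24 → Y
K(10)+F(5): 15 → P
T(19)+K(10): 29≡3 → D
L(11)+J(9): 20 → U
N(13)+I(8): 21 → V
N(13)+G(6): 19 → T
D(3)+T(19): 22 → W
O(14)+F(5): 19 → T
G(6)+K(10): 16 → Q
P(15)+J(9): 24 → Y
O(14)+I(8): 22 → W

VYPDUVTWTQYW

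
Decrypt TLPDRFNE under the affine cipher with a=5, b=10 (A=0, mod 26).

The inverse of 5 mod 26 is 21, since 5·21=105≡1. Apply D(y)=21·(y−10) mod 26:
T(19): 21·(19−10)=189≡7 → H
L(11): 21·(11−10)=21 → V
P(15): 21·(15−10)=105≡1 → B
D(3): 21·(3−10)=-147≡9 → J
R(17): 21·(17−10)=147≡17 → R
F(5): 21·(5−10)=-105≡25 → Z
N(13): 21·(13−10)=63≡11 → L
E(4): 21·(4−10)=-126≡4 → E

HVBJRZLE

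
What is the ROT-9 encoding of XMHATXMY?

X(23): 23+9=32≡6 → G
M(12): 12+9=21 → V
H(7): 7+9=16 → Q
A(0): 0+9=9 → J
T(19): 19+9=28≡2 → C
X(23): 23+9=32≡6 → G
M(12): 12+9=21 → V
Y(24): 24+9=33≡7 → H

GVQJCGVH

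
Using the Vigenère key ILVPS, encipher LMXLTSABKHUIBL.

Repeat the key across the message: ILVPSILVPSILVP
L(11)+I(8): 19 → T
M(12)+L(11): 23 → X
X(23)+V(21): 44≡18 → S
L(11)+P(15): 26≡0 → A
T(19)+S(18): 37≡11 → L
S(18)+I(8): 26≡0 → A
A(0)+L(11): 11 → L
B(1)+V(21): 22 → W
K(10)+P(15): 25 → Z
H(7)+S(18): 25 → Z
U(20)+I(8): 28≡2 → C
I(8)+L(11): 19 → T
B(1)+V(21): 22 → W
L(11)+P(15): 26≡0 → A

TXSALALWZZCTWA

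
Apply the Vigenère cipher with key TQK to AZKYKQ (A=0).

TPURAA

Repeat the key across the message: TQKTQK
A(0)+T(19): 19 → T
Z(25)+Q(16): 41≡15 → P
K(10)+K(10): 20 → U
Y(24)+T(19): 43≡17 → R
K(10)+Q(16): 26≡0 → A
Q(16)+K(10): 26≡0 → A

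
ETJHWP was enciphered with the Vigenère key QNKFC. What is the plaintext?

OGZCUZ

Repeat the key across the ciphertext: QNKFCQ
E(4)−Q(16): -12≡14 → O
T(19)−N(13): 6 → G
J(9)−K(10): -1≡25 → Z
H(7)−F(5): 2 → C
W(22)−C(2): 20 → U
P(15)−Q(16): -1≡25 → Z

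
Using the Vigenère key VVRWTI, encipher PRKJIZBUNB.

KMBFBHWPEX

Repeat the key across the message: VVRWTIVVRW
P(15)+V(21): 36≡10 → K
R(17)+V(21): 38≡12 → M
K(10)+R(17): 27≡1 → B
J(9)+W(22): 31≡5 → F
I(8)+T(19): 27≡1 → B
Z(25)+I(8): 33≡7 → H
B(1)+V(21): 22 → W
U(20)+V(21): 41≡15 → P
N(13)+R(17): 30≡4 → E
B(1)+W(22): 23 → X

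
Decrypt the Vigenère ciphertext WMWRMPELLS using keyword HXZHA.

Repeat the key across the ciphertext: HXZHAHXZHA
W(22)−H(7): 15 → P
M(12)−X(23): -11≡15 → P
W(22)−Z(25): -3≡23 → X
R(17)−H(7): 10 → K
M(12)−A(0): 12 → M
P(15)−H(7): 8 → I
E(4)−X(23): -19≡7 → H
L(11)−Z(25): -14≡12 → M
L(11)−H(7): 4 → E
S(18)−A(0): 18 → S

PPXKMIHMES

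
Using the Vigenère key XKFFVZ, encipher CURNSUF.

ZEWSNTC

Repeat the key across the message: XKFFVZX
C(2)+X(23): 25 → Z
U(20)+K(10): 30≡4 → E
R(17)+F(5): 22 → W
N(13)+F(5): 18 → S
S(18)+V(21): 39≡13 → N
U(20)+Z(25): 45≡19 → T
F(5)+X(23): 28≡2 → C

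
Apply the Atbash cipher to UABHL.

U(20) → F(5)
A(0) → Z(25)
B(1) → Y(24)
H(7) → S(18)
L(11) → O(14)

FZYSO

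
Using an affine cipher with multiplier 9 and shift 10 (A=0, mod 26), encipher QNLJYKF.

YXFNSWD

Q(16): 9·16+10=154≡24 → Y
N(13): 9·13+10=127≡23 → X
L(11): 9·11+10=109≡5 → F
J(9): 9·9+10=91≡13 → N
Y(24): 9·24+10=226≡18 → S
K(10): 9·10+10=100≡22 → W
F(5): 9·5+10=55≡3 → D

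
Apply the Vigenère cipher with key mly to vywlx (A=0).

hjuxi

Repeat the key across the message: mlyml
v(21)+m(12): 33≡7 → h
y(24)+l(11): 35≡9 → j
w(22)+y(24): 46≡20 → u
l(11)+m(12): 23 → x
x(23)+l(11): 34≡8 → i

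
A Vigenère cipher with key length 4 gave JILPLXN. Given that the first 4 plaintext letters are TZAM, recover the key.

Subtract each crib letter from the matching ciphertext letter (mod 26):
J(9)−T(19)=-10≡16 → Q
I(8)−Z(25)=-17≡9 → J
L(11)−A(0)=11 → L
P(15)−M(12)=3 → D

QJLD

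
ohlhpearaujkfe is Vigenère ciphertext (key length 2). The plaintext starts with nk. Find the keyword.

Subtract each crib letter from the matching ciphertext letter (mod 26):
o(14)−n(13)=1 → b
h(7)−k(10)=-3≡23 → x

bx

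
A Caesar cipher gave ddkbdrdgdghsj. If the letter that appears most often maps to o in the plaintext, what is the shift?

The most frequent ciphertext letter is d (appears 5 times).
d is position 3; o is position 14.
Shift = -11≡15.

15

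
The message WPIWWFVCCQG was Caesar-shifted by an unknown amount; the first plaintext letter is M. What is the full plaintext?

From the crib: W(22)−M(12)=10, so the shift is 10.
Subtract 10 from each ciphertext letter:
W(22): 22−10=12 → M
P(15): 15−10=5 → F
I(8): 8−10=-2≡24 → Y
W(22): 22−10=12 → M
W(22): 22−10=12 → M
F(5): 5−10=-5≡21 → V
V(21): 21−10=11 → L
C(2): 2−10=-8≡18 → S
C(2): 2−10=-8≡18 → S
Q(16): 16−10=6 → G
G(6): 6−10=-4≡22 → W

MFYMMVLSSGW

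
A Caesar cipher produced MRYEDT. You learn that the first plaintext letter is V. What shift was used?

From the crib: M(12)−V(21)=-9≡17, so the shift is 17.

17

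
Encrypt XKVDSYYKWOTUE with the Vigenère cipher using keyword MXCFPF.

JHXIHDKHYTIZQ

Repeat the key across the message: MXCFPFMXCFPFM
X(23)+M(12): 35≡9 → J
K(10)+X(23): 33≡7 → H
V(21)+C(2): 23 → X
D(3)+F(5): 8 → I
S(18)+P(15): 33≡7 → H
Y(24)+F(5): 29≡3 → D
Y(24)+M(12): 36≡10 → K
K(10)+X(23): 33≡7 → H
W(22)+C(2): 24 → Y
O(14)+F(5): 19 → T
T(19)+P(15): 34≡8 → I
U(20)+F(5): 25 → Z
E(4)+M(12): 16 → Q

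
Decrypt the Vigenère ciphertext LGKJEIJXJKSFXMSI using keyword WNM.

Repeat the key across the ciphertext: WNMWNMWNMWNMWNMW
L(11)−W(22): -11≡15 → P
G(6)−N(13): -7≡19 → T
K(10)−M(12): -2≡24 → Y
J(9)−W(22): -13≡13 → N
E(4)−N(13): -9≡17 → R
I(8)−M(12): -4≡22 → W
J(9)−W(22): -13≡13 → N
X(23)−N(13): 10 → K
J(9)−M(12): -3≡23 → X
K(10)−W(22): -12≡14 → O
S(18)−N(13): 5 → F
F(5)−M(12): -7≡19 → T
X(23)−W(22): 1 → B
M(12)−N(13): -1≡25 → Z
S(18)−M(12): 6 → G
I(8)−W(22): -14≡12 → M

PTYNRWNKXOFTBZGM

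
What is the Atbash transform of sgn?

s(18) → h(7)
g(6) → t(19)
n(13) → m(12)

htm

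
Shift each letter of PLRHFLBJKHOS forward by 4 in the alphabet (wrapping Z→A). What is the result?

TPVLJPFNOLSW

P(15): 15+4=19 → T
L(11): 11+4=15 → P
R(17): 17+4=21 → V
H(7): 7+4=11 → L
F(5): 5+4=9 → J
L(11): 11+4=15 → P
B(1): 1+4=5 → F
J(9): 9+4=13 → N
K(10): 10+4=14 → O
H(7): 7+4=11 → L
O(14): 14+4=18 → S
S(18): 18+4=22 → W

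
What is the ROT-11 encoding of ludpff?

l(11): 11+11=22 → w
u(20): 20+11=31≡5 → f
d(3): 3+11=14 → o
p(15): 15+11=26≡0 → a
f(5): 5+11=16 → q
f(5): 5+11=16 → q

wfoaqq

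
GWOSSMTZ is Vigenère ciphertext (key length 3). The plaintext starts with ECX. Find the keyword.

Subtract each crib letter from the matching ciphertext letter (mod 26):
G(6)−E(4)=2 → C
W(22)−C(2)=20 → U
O(14)−X(23)=-9≡17 → R

CUR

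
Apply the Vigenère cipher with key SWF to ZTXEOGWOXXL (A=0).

RPCWKLOKCPH

Repeat the key across the message: SWFSWFSWFSW
Z(25)+S(18): 43≡17 → R
T(19)+W(22): 41≡15 → P
X(23)+F(5): 28≡2 → C
E(4)+S(18): 22 → W
O(14)+W(22): 36≡10 → K
G(6)+F(5): 11 → L
W(22)+S(18): 40≡14 → O
O(14)+W(22): 36≡10 → K
X(23)+F(5): 28≡2 → C
X(23)+S(18): 41≡15 → P
L(11)+W(22): 33≡7 → H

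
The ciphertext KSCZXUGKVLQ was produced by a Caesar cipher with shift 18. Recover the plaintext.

K(10): 10−18=-8≡18 → S
S(18): 18−18=0 → A
C(2): 2−18=-16≡10 → K
Z(25): 25−18=7 → H
X(23): 23−18=5 → F
U(20): 20−18=2 → C
G(6): 6−18=-12≡14 → O
K(10): 10−18=-8≡18 → S
V(21): 21−18=3 → D
L(11): 11−18=-7≡19 → T
Q(16): 16−18=-2≡24 → Y

SAKHFCOSDTY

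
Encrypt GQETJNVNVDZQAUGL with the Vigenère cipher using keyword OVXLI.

Repeat the key across the message: OVXLIOVXLIOVXLIO
G(6)+O(14): 20 → U
Q(16)+V(21): 37≡11 → L
E(4)+X(23): 27≡1 → B
T(19)+L(11): 30≡4 → E
J(9)+I(8): 17 → R
N(13)+O(14): 27≡1 → B
V(21)+V(21): 42≡16 → Q
N(13)+X(23): 36≡10 → K
V(21)+L(11): 32≡6 → G
D(3)+I(8): 11 → L
Z(25)+O(14): 39≡13 → N
Q(16)+V(21): 37≡11 → L
A(0)+X(23): 23 → X
U(20)+L(11): 31≡5 → F
G(6)+I(8): 14 → O
L(11)+O(14): 25 → Z

ULBERBQKGLNLXFOZ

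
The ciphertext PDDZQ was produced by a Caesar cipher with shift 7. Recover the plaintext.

P(15): 15−7=8 → I
D(3): 3−7=-4≡22 → W
D(3): 3−7=-4≡22 → W
Z(25): 25−7=18 → S
Q(16): 16−7=9 → J

IWWSJ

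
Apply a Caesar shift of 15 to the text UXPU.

JMEJ

U(20): 20+15=35≡9 → J
X(23): 23+15=38≡12 → M
P(15): 15+15=30≡4 → E
U(20): 20+15=35≡9 → J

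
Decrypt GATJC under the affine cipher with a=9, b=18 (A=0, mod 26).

QYDZE

The inverse of 9 mod 26 is 3, since 9·3=27≡1. Apply D(y)=3·(y−18) mod 26:
G(6): 3·(6−18)=-36≡16 → Q
A(0): 3·(0−18)=-54≡24 → Y
T(19): 3·(19−18)=3 → D
J(9): 3·(9−18)=-27≡25 → Z
C(2): 3·(2−18)=-48≡4 → E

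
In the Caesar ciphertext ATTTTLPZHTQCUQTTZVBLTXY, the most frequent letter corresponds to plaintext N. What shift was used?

6

The most frequent ciphertext letter is T (appears 8 times).
T is position 19; N is position 13.
Shift = 6.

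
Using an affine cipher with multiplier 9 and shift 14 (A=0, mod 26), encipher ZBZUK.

Z(25): 9·25+14=239≡5 → F
B(1): 9·1+14=23 → X
Z(25): 9·25+14=239≡5 → F
U(20): 9·20+14=194≡12 → M
K(10): 9·10+14=104≡0 → A

FXFMA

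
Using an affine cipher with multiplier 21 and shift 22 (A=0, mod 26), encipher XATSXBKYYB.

X(23): 21·23+22=505≡11 → L
A(0): 21·0+22=22 → W
T(19): 21·19+22=421≡5 → F
S(18): 21·18+22=400≡10 → K
X(23): 21·23+22=505≡11 → L
B(1): 21·1+22=43≡17 → R
K(10): 21·10+22=232≡24 → Y
Y(24): 21·24+22=526≡6 → G
Y(24): 21·24+22=526≡6 → G
B(1): 21·1+22=43≡17 → R

LWFKLRYGGR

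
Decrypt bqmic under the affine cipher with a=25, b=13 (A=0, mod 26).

mxbfl

The inverse of 25 mod 26 is 25, since 25·25=625≡1. Apply D(y)=25·(y−13) mod 26:
b(1): 25·(1−13)=-300≡12 → m
q(16): 25·(16−13)=75≡23 → x
m(12): 25·(12−13)=-25≡1 → b
i(8): 25·(8−13)=-125≡5 → f
c(2): 25·(2−13)=-275≡11 → l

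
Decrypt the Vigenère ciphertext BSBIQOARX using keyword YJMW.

DJPMSFOVZ

Repeat the key across the ciphertext: YJMWYJMWY
B(1)−Y(24): -23≡3 → D
S(18)−J(9): 9 → J
B(1)−M(12): -11≡15 → P
I(8)−W(22): -14≡12 → M
Q(16)−Y(24): -8≡18 → S
O(14)−J(9): 5 → F
A(0)−M(12): -12≡14 → O
R(17)−W(22): -5≡21 → V
X(23)−Y(24): -1≡25 → Z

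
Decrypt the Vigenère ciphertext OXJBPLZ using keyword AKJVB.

Repeat the key across the ciphertext: AKJVBAK
O(14)−A(0): 14 → O
X(23)−K(10): 13 → N
J(9)−J(9): 0 → A
B(1)−V(21): -20≡6 → G
P(15)−B(1): 14 → O
L(11)−A(0): 11 → L
Z(25)−K(10): 15 → P

ONAGOLP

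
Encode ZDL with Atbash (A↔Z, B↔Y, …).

Z(25) → A(0)
D(3) → W(22)
L(11) → O(14)

AWO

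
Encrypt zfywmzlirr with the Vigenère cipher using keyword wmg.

Repeat the key across the message: wmgwmgwmgw
z(25)+w(22): 47≡21 → v
f(5)+m(12): 17 → r
y(24)+g(6): 30≡4 → e
w(22)+w(22): 44≡18 → s
m(12)+m(12): 24 → y
z(25)+g(6): 31≡5 → f
l(11)+w(22): 33≡7 → h
i(8)+m(12): 20 → u
r(17)+g(6): 23 → x
r(17)+w(22): 39≡13 → n

vresyfhuxn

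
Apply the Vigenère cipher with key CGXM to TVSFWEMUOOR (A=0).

Repeat the key across the message: CGXMCGXMCGX
T(19)+C(2): 21 → V
V(21)+G(6): 27≡1 → B
S(18)+X(23): 41≡15 → P
F(5)+M(12): 17 → R
W(22)+C(2): 24 → Y
E(4)+G(6): 10 → K
M(12)+X(23): 35≡9 → J
U(20)+M(12): 32≡6 → G
O(14)+C(2): 16 → Q
O(14)+G(6): 20 → U
R(17)+X(23): 40≡14 → O

VBPRYKJGQUO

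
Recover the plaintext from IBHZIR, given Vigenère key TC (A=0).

PZOXPP

Repeat the key across the ciphertext: TCTCTC
I(8)−T(19): -11≡15 → P
B(1)−C(2): -1≡25 → Z
H(7)−T(19): -12≡14 → O
Z(25)−C(2): 23 → X
I(8)−T(19): -11≡15 → P
R(17)−C(2): 15 → P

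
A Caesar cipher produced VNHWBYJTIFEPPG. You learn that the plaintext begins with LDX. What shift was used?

From the crib: V(21)−L(11)=10, so the shift is 10.

10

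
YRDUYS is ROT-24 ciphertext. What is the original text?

Y(24): 24−24=0 → A
R(17): 17−24=-7≡19 → T
D(3): 3−24=-21≡5 → F
U(20): 20−24=-4≡22 → W
Y(24): 24−24=0 → A
S(18): 18−24=-6≡20 → U

ATFWAU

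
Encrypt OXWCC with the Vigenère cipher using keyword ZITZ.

Repeat the key across the message: ZITZZ
O(14)+Z(25): 39≡13 → N
X(23)+I(8): 31≡5 → F
W(22)+T(19): 41≡15 → P
C(2)+Z(25): 27≡1 → B
C(2)+Z(25): 27≡1 → B

NFPBB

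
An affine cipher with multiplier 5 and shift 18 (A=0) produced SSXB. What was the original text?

The inverse of 5 mod 26 is 21, since 5·21=105≡1. Apply D(y)=21·(y−18) mod 26:
S(18): 21·(18−18)=0 → A
S(18): 21·(18−18)=0 → A
X(23): 21·(23−18)=105≡1 → B
B(1): 21·(1−18)=-357≡7 → H

AABH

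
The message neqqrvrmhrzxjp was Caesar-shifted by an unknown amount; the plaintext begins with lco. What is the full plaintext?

lcooptpkfpxvhn

From the crib: n(13)−l(11)=2, so the shift is 2.
Subtract 2 from each ciphertext letter:
n(13): 13−2=11 → l
e(4): 4−2=2 → c
q(16): 16−2=14 → o
q(16): 16−2=14 → o
r(17): 17−2=15 → p
v(21): 21−2=19 → t
r(17): 17−2=15 → p
m(12): 12−2=10 → k
h(7): 7−2=5 → f
r(17): 17−2=15 → p
z(25): 25−2=23 → x
x(23): 23−2=21 → v
j(9): 9−2=7 → h
p(15): 15−2=13 → n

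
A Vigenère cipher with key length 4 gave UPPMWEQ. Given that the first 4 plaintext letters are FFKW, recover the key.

PKFQ

Subtract each crib letter from the matching ciphertext letter (mod 26):
U(20)−F(5)=15 → P
P(15)−F(5)=10 → K
P(15)−K(10)=5 → F
M(12)−W(22)=-10≡16 → Q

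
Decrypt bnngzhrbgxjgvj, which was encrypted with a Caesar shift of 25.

coohaischykhwk

b(1): 1−25=-24≡2 → c
n(13): 13−25=-12≡14 → o
n(13): 13−25=-12≡14 → o
g(6): 6−25=-19≡7 → h
z(25): 25−25=0 → a
h(7): 7−25=-18≡8 → i
r(17): 17−25=-8≡18 → s
b(1): 1−25=-24≡2 → c
g(6): 6−25=-19≡7 → h
x(23): 23−25=-2≡24 → y
j(9): 9−25=-16≡10 → k
g(6): 6−25=-19≡7 → h
v(21): 21−25=-4≡22 → w
j(9): 9−25=-16≡10 → k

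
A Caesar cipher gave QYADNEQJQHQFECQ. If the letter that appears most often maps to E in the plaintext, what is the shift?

The most frequent ciphertext letter is Q (appears 5 times).
Q is position 16; E is position 4.
Shift = 12.

12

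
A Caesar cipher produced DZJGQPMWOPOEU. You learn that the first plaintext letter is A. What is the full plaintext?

AWGDNMJTLMLBR

From the crib: D(3)−A(0)=3, so the shift is 3.
Subtract 3 from each ciphertext letter:
D(3): 3−3=0 → A
Z(25): 25−3=22 → W
J(9): 9−3=6 → G
G(6): 6−3=3 → D
Q(16): 16−3=13 → N
P(15): 15−3=12 → M
M(12): 12−3=9 → J
W(22): 22−3=19 → T
O(14): 14−3=11 → L
P(15): 15−3=12 → M
O(14): 14−3=11 → L
E(4): 4−3=1 → B
U(20): 20−3=17 → R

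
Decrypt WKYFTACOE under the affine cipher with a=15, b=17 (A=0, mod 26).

JDXUOLZFN

The inverse of 15 mod 26 is 7, since 15·7=105≡1. Apply D(y)=7·(y−17) mod 26:
W(22): 7·(22−17)=35≡9 → J
K(10): 7·(10−17)=-49≡3 → D
Y(24): 7·(24−17)=49≡23 → X
F(5): 7·(5−17)=-84≡20 → U
T(19): 7·(19−17)=14 → O
A(0): 7·(0−17)=-119≡11 → L
C(2): 7·(2−17)=-105≡25 → Z
O(14): 7·(14−17)=-21≡5 → F
E(4): 7·(4−17)=-91≡13 → N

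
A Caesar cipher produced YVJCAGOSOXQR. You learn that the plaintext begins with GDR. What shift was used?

18

From the crib: Y(24)−G(6)=18, so the shift is 18.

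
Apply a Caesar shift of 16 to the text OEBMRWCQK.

O(14): 14+16=30≡4 → E
E(4): 4+16=20 → U
B(1): 1+16=17 → R
M(12): 12+16=28≡2 → C
R(17): 17+16=33≡7 → H
W(22): 22+16=38≡12 → M
C(2): 2+16=18 → S
Q(16): 16+16=32≡6 → G
K(10): 10+16=26≡0 → A

EURCHMSGA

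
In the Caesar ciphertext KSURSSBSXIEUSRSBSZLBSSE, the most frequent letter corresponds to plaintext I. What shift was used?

The most frequent ciphertext letter is S (appears 9 times).
S is position 18; I is position 8.
Shift = 10.

10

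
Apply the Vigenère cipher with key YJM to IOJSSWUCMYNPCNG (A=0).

Repeat the key across the message: YJMYJMYJMYJMYJM
I(8)+Y(24): 32≡6 → G
O(14)+J(9): 23 → X
J(9)+M(12): 21 → V
S(18)+Y(24): 42≡16 → Q
S(18)+J(9): 27≡1 → B
W(22)+M(12): 34≡8 → I
U(20)+Y(24): 44≡18 → S
C(2)+J(9): 11 → L
M(12)+M(12): 24 → Y
Y(24)+Y(24): 48≡22 → W
N(13)+J(9): 22 → W
P(15)+M(12): 27≡1 → B
C(2)+Y(24): 26≡0 → A
N(13)+J(9): 22 → W
G(6)+M(12): 18 → S

GXVQBISLYWWBAWS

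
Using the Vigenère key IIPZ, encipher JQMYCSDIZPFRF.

RYBXKASHHXUQN

Repeat the key across the message: IIPZIIPZIIPZI
J(9)+I(8): 17 → R
Q(16)+I(8): 24 → Y
M(12)+P(15): 27≡1 → B
Y(24)+Z(25): 49≡23 → X
C(2)+I(8): 10 → K
S(18)+I(8): 26≡0 → A
D(3)+P(15): 18 → S
I(8)+Z(25): 33≡7 → H
Z(25)+I(8): 33≡7 → H
P(15)+I(8): 23 → X
F(5)+P(15): 20 → U
R(17)+Z(25): 42≡16 → Q
F(5)+I(8): 13 → N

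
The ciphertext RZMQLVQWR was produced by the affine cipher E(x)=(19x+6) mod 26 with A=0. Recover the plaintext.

RBOGDJGUR

The inverse of 19 mod 26 is 11, since 19·11=209≡1. Apply D(y)=11·(y−6) mod 26:
R(17): 11·(17−6)=121≡17 → R
Z(25): 11·(25−6)=209≡1 → B
M(12): 11·(12−6)=66≡14 → O
Q(16): 11·(16−6)=110≡6 → G
L(11): 11·(11−6)=55≡3 → D
V(21): 11·(21−6)=165≡9 → J
Q(16): 11·(16−6)=110≡6 → G
W(22): 11·(22−6)=176≡20 → U
R(17): 11·(17−6)=121≡17 → R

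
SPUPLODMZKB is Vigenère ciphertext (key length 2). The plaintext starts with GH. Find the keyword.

Subtract each crib letter from the matching ciphertext letter (mod 26):
S(18)−G(6)=12 → M
P(15)−H(7)=8 → I

MI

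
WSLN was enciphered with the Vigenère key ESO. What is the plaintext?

Repeat the key across the ciphertext: ESOE
W(22)−E(4): 18 → S
S(18)−S(18): 0 → A
L(11)−O(14): -3≡23 → X
N(13)−E(4): 9 → J

SAXJ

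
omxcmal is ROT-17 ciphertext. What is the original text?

o(14): 14−17=-3≡23 → x
m(12): 12−17=-5≡21 → v
x(23): 23−17=6 → g
c(2): 2−17=-15≡11 → l
m(12): 12−17=-5≡21 → v
a(0): 0−17=-17≡9 → j
l(11): 11−17=-6≡20 → u

xvglvju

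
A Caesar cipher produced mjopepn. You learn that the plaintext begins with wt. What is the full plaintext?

wtyzozx

From the crib: m(12)−w(22)=-10≡16, so the shift is 16.
Subtract 16 from each ciphertext letter:
m(12): 12−16=-4≡22 → w
j(9): 9−16=-7≡19 → t
o(14): 14−16=-2≡24 → y
p(15): 15−16=-1≡25 → z
e(4): 4−16=-12≡14 → o
p(15): 15−16=-1≡25 → z
n(13): 13−16=-3≡23 → x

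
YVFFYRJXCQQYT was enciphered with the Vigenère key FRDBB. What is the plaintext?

TECEXMSUBPLHQ

Repeat the key across the ciphertext: FRDBBFRDBBFRD
Y(24)−F(5): 19 → T
V(21)−R(17): 4 → E
F(5)−D(3): 2 → C
F(5)−B(1): 4 → E
Y(24)−B(1): 23 → X
R(17)−F(5): 12 → M
J(9)−R(17): -8≡18 → S
X(23)−D(3): 20 → U
C(2)−B(1): 1 → B
Q(16)−B(1): 15 → P
Q(16)−F(5): 11 → L
Y(24)−R(17): 7 → H
T(19)−D(3): 16 → Q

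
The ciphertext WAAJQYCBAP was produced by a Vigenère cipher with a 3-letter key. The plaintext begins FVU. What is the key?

RFG

Subtract each crib letter from the matching ciphertext letter (mod 26):
W(22)−F(5)=17 → R
A(0)−V(21)=-21≡5 → F
A(0)−U(20)=-20≡6 → G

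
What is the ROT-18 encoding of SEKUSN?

S(18): 18+18=36≡10 → K
E(4): 4+18=22 → W
K(10): 10+18=28≡2 → C
U(20): 20+18=38≡12 → M
S(18): 18+18=36≡10 → K
N(13): 13+18=31≡5 → F

KWCMKF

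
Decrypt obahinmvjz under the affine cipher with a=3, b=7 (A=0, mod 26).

lypajctwsg

The inverse of 3 mod 26 is 9, since 3·9=27≡1. Apply D(y)=9·(y−7) mod 26:
o(14): 9·(14−7)=63≡11 → l
b(1): 9·(1−7)=-54≡24 → y
a(0): 9·(0−7)=-63≡15 → p
h(7): 9·(7−7)=0 → a
i(8): 9·(8−7)=9 → j
n(13): 9·(13−7)=54≡2 → c
m(12): 9·(12−7)=45≡19 → t
v(21): 9·(21−7)=126≡22 → w
j(9): 9·(9−7)=18 → s
z(25): 9·(25−7)=162≡6 → g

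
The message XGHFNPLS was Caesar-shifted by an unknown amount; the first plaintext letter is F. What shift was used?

From the crib: X(23)−F(5)=18, so the shift is 18.

18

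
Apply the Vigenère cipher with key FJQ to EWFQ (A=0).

Repeat the key across the message: FJQF
E(4)+F(5): 9 → J
W(22)+J(9): 31≡5 → F
F(5)+Q(16): 21 → V
Q(16)+F(5): 21 → V

JFVV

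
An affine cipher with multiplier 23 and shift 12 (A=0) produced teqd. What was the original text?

puqd

The inverse of 23 mod 26 is 17, since 23·17=391≡1. Apply D(y)=17·(y−12) mod 26:
t(19): 17·(19−12)=119≡15 → p
e(4): 17·(4−12)=-136≡20 → u
q(16): 17·(16−12)=68≡16 → q
d(3): 17·(3−12)=-153≡3 → d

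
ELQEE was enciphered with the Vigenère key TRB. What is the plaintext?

Repeat the key across the ciphertext: TRBTR
E(4)−T(19): -15≡11 → L
L(11)−R(17): -6≡20 → U
Q(16)−B(1): 15 → P
E(4)−T(19): -15≡11 → L
E(4)−R(17): -13≡13 → N

LUPLN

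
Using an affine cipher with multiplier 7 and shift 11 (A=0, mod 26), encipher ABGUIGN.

A(0): 7·0+11=11 → L
B(1): 7·1+11=18 → S
G(6): 7·6+11=53≡1 → B
U(20): 7·20+11=151≡21 → V
I(8): 7·8+11=67≡15 → P
G(6): 7·6+11=53≡1 → B
N(13): 7·13+11=102≡24 → Y

LSBVPBY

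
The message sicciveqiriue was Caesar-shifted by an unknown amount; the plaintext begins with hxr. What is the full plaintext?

From the crib: s(18)−h(7)=11, so the shift is 11.
Subtract 11 from each ciphertext letter:
s(18): 18−11=7 → h
i(8): 8−11=-3≡23 → x
c(2): 2−11=-9≡17 → r
c(2): 2−11=-9≡17 → r
i(8): 8−11=-3≡23 → x
v(21): 21−11=10 → k
e(4): 4−11=-7≡19 → t
q(16): 16−11=5 → f
i(8): 8−11=-3≡23 → x
r(17): 17−11=6 → g
i(8): 8−11=-3≡23 → x
u(20): 20−11=9 → j
e(4): 4−11=-7≡19 → t

hxrrxktfxgxjt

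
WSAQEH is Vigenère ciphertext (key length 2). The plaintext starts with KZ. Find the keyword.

MT

Subtract each crib letter from the matching ciphertext letter (mod 26):
W(22)−K(10)=12 → M
S(18)−Z(25)=-7≡19 → T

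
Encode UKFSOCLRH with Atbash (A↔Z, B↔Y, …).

U(20) → F(5)
K(10) → P(15)
F(5) → U(20)
S(18) → H(7)
O(14) → L(11)
C(2) → X(23)
L(11) → O(14)
R(17) → I(8)
H(7) → S(18)

FPUHLXOIS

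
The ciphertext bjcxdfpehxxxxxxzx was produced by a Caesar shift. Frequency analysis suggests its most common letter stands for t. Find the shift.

4

The most frequent ciphertext letter is x (appears 8 times).
x is position 23; t is position 19.
Shift = 4.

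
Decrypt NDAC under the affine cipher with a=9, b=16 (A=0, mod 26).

The inverse of 9 mod 26 is 3, since 9·3=27≡1. Apply D(y)=3·(y−16) mod 26:
N(13): 3·(13−16)=-9≡17 → R
D(3): 3·(3−16)=-39≡13 → N
A(0): 3·(0−16)=-48≡4 → E
C(2): 3·(2−16)=-42≡10 → K

RNEK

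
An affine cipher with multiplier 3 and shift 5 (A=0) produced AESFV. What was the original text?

The inverse of 3 mod 26 is 9, since 3·9=27≡1. Apply D(y)=9·(y−5) mod 26:
A(0): 9·(0−5)=-45≡7 → H
E(4): 9·(4−5)=-9≡17 → R
S(18): 9·(18−5)=117≡13 → N
F(5): 9·(5−5)=0 → A
V(21): 9·(21−5)=144≡14 → O

HRNAO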